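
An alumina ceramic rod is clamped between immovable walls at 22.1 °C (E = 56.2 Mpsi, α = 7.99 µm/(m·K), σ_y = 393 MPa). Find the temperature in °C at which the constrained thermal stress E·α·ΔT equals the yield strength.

149 °C

E = 56.2 Mpsi = 387.5 GPa.
E·α·ΔT = 393.0 MPa ⇒ ΔT = 393.0 / (387.5×10³ × 7.99×10⁻⁶) = 126.9 K.
T = 22.1 + 126.9 = 149.0 °C.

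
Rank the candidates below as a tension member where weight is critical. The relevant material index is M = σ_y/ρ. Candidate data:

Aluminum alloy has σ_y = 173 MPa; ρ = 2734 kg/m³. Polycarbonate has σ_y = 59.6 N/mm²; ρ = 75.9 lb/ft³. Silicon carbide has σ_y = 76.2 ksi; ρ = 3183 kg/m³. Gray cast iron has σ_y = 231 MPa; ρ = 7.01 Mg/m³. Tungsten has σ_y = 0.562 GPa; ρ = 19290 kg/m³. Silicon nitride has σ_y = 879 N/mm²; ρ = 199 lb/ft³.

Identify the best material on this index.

silicon nitride

In SI units:
  aluminum alloy: σ_y = 173.0 MPa, ρ = 2734 kg/m³
  polycarbonate: σ_y = 59.60 MPa, ρ = 1216 kg/m³
  silicon carbide: σ_y = 525.4 MPa, ρ = 3183 kg/m³
  gray cast iron: σ_y = 231.0 MPa, ρ = 7010 kg/m³
  tungsten: σ_y = 562.0 MPa, ρ = 19290 kg/m³
  silicon nitride: σ_y = 879.0 MPa, ρ = 3188 kg/m³
  silicon nitride: M = 276 kN·m/kg
  silicon carbide: M = 165 kN·m/kg
  aluminum alloy: M = 63.3 kN·m/kg
  polycarbonate: M = 49.0 kN·m/kg
  gray cast iron: M = 33.0 kN·m/kg
  tungsten: M = 29.1 kN·m/kg
Highest index: silicon nitride.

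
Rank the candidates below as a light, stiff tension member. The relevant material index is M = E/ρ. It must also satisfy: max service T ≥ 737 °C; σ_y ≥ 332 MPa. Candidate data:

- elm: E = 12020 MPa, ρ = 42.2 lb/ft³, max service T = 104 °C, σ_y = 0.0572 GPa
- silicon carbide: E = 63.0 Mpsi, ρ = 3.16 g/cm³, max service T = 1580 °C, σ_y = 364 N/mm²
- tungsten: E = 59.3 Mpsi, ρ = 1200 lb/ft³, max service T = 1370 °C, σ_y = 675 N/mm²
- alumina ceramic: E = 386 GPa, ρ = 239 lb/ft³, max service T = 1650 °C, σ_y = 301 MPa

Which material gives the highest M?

Screen on constraints: max service T ≥ 737 °C; σ_y ≥ 332 MPa. Survivors: silicon carbide, tungsten.
Putting every candidate on a common basis:
  silicon carbide: E = 434.4 GPa, ρ = 3160 kg/m³
  tungsten: E = 408.9 GPa, ρ = 19220 kg/m³
  silicon carbide: M = 137 MN·m/kg
  tungsten: M = 21.3 MN·m/kg
Silicon carbide has the largest M.

silicon carbide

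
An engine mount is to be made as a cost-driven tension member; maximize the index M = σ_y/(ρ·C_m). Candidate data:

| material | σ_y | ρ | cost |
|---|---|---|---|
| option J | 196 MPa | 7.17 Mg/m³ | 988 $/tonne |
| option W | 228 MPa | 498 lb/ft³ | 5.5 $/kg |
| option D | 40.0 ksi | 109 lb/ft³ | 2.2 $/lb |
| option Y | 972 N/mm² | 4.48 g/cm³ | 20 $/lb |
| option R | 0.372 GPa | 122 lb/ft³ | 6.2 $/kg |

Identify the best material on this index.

option D

Convert each candidate to consistent units, then evaluate M:
  option J: σ_y = 196.0 MPa, ρ = 7170 kg/m³, cost = 0.9880 $/kg
  option W: σ_y = 228.0 MPa, ρ = 7977 kg/m³, cost = 5.500 $/kg
  option D: σ_y = 275.8 MPa, ρ = 1746 kg/m³, cost = 4.850 $/kg
  option Y: σ_y = 972.0 MPa, ρ = 4480 kg/m³, cost = 44.09 $/kg
  option R: σ_y = 372.0 MPa, ρ = 1954 kg/m³, cost = 6.200 $/kg
  option D: M = 32.6 kN·m per $
  option R: M = 30.7 kN·m per $
  option J: M = 27.7 kN·m per $
  option W: M = 5.20 kN·m per $
  option Y: M = 4.92 kN·m per $
Highest index: option D.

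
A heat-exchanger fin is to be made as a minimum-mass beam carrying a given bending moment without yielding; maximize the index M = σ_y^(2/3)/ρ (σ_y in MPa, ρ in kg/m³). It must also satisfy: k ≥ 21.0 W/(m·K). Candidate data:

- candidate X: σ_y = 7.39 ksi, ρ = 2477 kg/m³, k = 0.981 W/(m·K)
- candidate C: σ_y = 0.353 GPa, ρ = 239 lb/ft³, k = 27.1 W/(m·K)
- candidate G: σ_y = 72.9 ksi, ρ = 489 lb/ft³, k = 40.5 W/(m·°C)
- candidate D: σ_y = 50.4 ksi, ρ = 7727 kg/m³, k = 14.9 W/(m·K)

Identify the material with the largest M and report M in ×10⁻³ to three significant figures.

Screen on constraints: k ≥ 21.0 W/(m·K). Survivors: candidate C, candidate G.
After converting to SI:
  candidate C: σ_y = 353.0 MPa, ρ = 3828 kg/m³
  candidate G: σ_y = 502.6 MPa, ρ = 7833 kg/m³
  candidate C: M = 13.0×10⁻³
  candidate G: M = 8.07×10⁻³
Highest index: candidate C.

candidate C, M = 13.0×10⁻³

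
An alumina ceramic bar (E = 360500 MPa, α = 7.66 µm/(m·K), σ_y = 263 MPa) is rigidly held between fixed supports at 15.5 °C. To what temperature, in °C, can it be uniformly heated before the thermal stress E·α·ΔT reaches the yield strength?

E = 360500 MPa = 360.5 GPa.
E·α·ΔT = 263.0 MPa ⇒ ΔT = 263.0 / (360.5×10³ × 7.66×10⁻⁶) = 95.24 K.
T = 15.5 + 95.24 = 110.7 °C.

111 °C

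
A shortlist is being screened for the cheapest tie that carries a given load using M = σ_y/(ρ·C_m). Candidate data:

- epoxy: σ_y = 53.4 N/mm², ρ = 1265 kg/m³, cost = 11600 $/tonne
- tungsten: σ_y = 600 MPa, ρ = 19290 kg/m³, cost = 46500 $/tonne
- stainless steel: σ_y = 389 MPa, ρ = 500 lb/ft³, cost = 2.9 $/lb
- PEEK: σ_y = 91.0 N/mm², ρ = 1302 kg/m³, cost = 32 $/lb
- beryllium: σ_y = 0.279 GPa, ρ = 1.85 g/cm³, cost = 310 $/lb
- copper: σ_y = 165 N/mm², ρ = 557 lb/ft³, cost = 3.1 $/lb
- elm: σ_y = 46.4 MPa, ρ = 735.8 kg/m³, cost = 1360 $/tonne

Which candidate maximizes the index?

Convert each candidate to consistent units, then evaluate M:
  epoxy: σ_y = 53.40 MPa, ρ = 1265 kg/m³, cost = 11.60 $/kg
  tungsten: σ_y = 600.0 MPa, ρ = 19290 kg/m³, cost = 46.50 $/kg
  stainless steel: σ_y = 389.0 MPa, ρ = 8009 kg/m³, cost = 6.393 $/kg
  PEEK: σ_y = 91.00 MPa, ρ = 1302 kg/m³, cost = 70.55 $/kg
  beryllium: σ_y = 279.0 MPa, ρ = 1850 kg/m³, cost = 683.4 $/kg
  copper: σ_y = 165.0 MPa, ρ = 8922 kg/m³, cost = 6.834 $/kg
  elm: σ_y = 46.40 MPa, ρ = 735.8 kg/m³, cost = 1.360 $/kg
  elm: M = 46.4 kN·m per $
  stainless steel: M = 7.60 kN·m per $
  epoxy: M = 3.64 kN·m per $
  copper: M = 2.71 kN·m per $
  PEEK: M = 0.991 kN·m per $
  tungsten: M = 0.669 kN·m per $
  beryllium: M = 0.221 kN·m per $
Highest index: elm.

elm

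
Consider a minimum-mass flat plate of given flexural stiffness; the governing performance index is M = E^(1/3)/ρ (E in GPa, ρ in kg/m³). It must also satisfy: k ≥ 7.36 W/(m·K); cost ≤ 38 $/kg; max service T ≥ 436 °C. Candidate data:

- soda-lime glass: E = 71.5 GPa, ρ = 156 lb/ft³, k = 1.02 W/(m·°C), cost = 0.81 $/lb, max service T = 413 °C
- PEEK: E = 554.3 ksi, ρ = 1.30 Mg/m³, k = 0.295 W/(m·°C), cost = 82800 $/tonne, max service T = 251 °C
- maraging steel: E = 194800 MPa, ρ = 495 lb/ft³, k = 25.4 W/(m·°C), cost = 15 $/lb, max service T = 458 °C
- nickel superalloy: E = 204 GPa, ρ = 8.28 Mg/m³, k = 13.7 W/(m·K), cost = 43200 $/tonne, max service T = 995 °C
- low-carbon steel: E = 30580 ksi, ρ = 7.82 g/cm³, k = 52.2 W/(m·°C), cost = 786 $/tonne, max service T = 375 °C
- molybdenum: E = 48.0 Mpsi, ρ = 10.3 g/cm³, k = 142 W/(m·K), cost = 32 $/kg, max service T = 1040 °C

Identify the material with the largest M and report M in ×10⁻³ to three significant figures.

maraging steel, M = 0.731×10⁻³

Screen on constraints: k ≥ 7.36 W/(m·K); cost ≤ 38 $/kg; max service T ≥ 436 °C. Survivors: maraging steel, molybdenum.
Putting every candidate on a common basis:
  maraging steel: E = 194.8 GPa, ρ = 7929 kg/m³
  molybdenum: E = 330.9 GPa, ρ = 10300 kg/m³
  maraging steel: M = 0.731×10⁻³
  molybdenum: M = 0.672×10⁻³
Maraging steel has the largest M.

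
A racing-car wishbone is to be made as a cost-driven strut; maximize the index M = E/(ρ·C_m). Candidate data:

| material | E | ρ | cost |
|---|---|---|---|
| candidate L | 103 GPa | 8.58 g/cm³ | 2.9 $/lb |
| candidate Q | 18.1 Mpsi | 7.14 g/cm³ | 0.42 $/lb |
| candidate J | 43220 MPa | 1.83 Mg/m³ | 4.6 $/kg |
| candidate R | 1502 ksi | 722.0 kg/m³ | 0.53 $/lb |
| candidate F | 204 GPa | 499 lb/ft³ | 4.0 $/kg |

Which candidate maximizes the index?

Convert each candidate to consistent units, then evaluate M:
  candidate L: E = 103.0 GPa, ρ = 8580 kg/m³, cost = 6.393 $/kg
  candidate Q: E = 124.8 GPa, ρ = 7140 kg/m³, cost = 0.9259 $/kg
  candidate J: E = 43.22 GPa, ρ = 1830 kg/m³, cost = 4.600 $/kg
  candidate R: E = 10.36 GPa, ρ = 722.0 kg/m³, cost = 1.168 $/kg
  candidate F: E = 204.0 GPa, ρ = 7993 kg/m³, cost = 4.000 $/kg
  candidate Q: M = 18.9 MN·m per $
  candidate R: M = 12.3 MN·m per $
  candidate F: M = 6.38 MN·m per $
  candidate J: M = 5.13 MN·m per $
  candidate L: M = 1.88 MN·m per $
Candidate Q has the largest M.

candidate Q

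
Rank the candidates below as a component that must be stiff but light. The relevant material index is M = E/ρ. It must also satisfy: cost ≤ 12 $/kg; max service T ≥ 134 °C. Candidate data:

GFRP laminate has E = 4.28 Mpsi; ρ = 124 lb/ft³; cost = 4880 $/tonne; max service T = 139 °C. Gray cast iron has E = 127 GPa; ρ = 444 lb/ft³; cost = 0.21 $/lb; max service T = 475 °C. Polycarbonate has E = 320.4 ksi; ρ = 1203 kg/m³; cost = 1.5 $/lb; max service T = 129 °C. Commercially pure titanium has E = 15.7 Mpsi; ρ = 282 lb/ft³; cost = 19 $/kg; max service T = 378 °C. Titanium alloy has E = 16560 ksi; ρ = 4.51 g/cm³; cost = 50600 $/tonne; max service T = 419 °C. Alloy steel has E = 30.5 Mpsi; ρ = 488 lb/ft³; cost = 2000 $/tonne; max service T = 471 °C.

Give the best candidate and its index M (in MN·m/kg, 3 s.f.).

Screen on constraints: cost ≤ 12 $/kg; max service T ≥ 134 °C. Survivors: GFRP laminate, gray cast iron, alloy steel.
In SI units:
  GFRP laminate: E = 29.51 GPa, ρ = 1986 kg/m³
  gray cast iron: E = 127.0 GPa, ρ = 7112 kg/m³
  alloy steel: E = 210.3 GPa, ρ = 7817 kg/m³
  alloy steel: M = 26.9 MN·m/kg
  gray cast iron: M = 17.9 MN·m/kg
  GFRP laminate: M = 14.9 MN·m/kg
The maximum is for alloy steel.

alloy steel, M = 26.9 MN·m/kg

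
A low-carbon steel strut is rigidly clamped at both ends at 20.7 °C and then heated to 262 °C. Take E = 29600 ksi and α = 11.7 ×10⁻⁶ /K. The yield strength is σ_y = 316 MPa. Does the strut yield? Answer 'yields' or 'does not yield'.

E = 29600 ksi = 204.1 GPa.
ΔT = 241.3 K. Constrained thermal stress σ = E·α·ΔT = 204.1×10³ MPa × 11.7×10⁻⁶ × 241.3 = 576 MPa (compressive).
Compare to σ_y = 316 MPa: σ ≥ σ_y, so it yields.

yields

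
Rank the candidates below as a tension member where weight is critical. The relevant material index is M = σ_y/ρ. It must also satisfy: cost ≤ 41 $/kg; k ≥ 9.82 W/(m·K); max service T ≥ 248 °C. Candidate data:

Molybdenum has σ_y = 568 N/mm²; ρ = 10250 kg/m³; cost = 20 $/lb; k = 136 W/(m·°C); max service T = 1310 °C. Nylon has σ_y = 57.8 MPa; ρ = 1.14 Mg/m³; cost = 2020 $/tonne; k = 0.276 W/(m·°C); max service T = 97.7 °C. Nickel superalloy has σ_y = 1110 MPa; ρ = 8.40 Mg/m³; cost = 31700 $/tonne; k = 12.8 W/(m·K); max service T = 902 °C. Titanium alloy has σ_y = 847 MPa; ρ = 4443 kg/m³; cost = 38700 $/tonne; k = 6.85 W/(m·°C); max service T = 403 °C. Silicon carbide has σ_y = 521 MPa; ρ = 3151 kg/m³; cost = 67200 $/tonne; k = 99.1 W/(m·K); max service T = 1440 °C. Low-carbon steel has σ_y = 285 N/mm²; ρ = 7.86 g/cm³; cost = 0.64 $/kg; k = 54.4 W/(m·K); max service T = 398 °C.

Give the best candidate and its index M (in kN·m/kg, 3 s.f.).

Screen on constraints: cost ≤ 41 $/kg; k ≥ 9.82 W/(m·K); max service T ≥ 248 °C. Survivors: nickel superalloy, low-carbon steel.
Normalizing units and computing the index:
  nickel superalloy: σ_y = 1110 MPa, ρ = 8400 kg/m³
  low-carbon steel: σ_y = 285.0 MPa, ρ = 7860 kg/m³
  nickel superalloy: M = 132 kN·m/kg
  low-carbon steel: M = 36.3 kN·m/kg
The maximum is for nickel superalloy.

nickel superalloy, M = 132 kN·m/kg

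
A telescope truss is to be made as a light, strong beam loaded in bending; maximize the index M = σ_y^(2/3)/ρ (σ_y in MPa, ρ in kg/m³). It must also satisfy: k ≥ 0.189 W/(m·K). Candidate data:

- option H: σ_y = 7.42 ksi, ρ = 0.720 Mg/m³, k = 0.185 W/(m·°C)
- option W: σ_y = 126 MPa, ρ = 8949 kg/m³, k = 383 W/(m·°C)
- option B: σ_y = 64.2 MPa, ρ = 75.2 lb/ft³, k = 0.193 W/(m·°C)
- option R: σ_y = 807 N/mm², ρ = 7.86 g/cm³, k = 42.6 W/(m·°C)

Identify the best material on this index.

option B

Screen on constraints: k ≥ 0.189 W/(m·K). Survivors: option W, option B, option R.
Normalizing units and computing the index:
  option W: σ_y = 126.0 MPa, ρ = 8949 kg/m³
  option B: σ_y = 64.20 MPa, ρ = 1205 kg/m³
  option R: σ_y = 807.0 MPa, ρ = 7860 kg/m³
  option B: M = 13.3×10⁻³
  option R: M = 11.0×10⁻³
  option W: M = 2.81×10⁻³
Option B has the largest M.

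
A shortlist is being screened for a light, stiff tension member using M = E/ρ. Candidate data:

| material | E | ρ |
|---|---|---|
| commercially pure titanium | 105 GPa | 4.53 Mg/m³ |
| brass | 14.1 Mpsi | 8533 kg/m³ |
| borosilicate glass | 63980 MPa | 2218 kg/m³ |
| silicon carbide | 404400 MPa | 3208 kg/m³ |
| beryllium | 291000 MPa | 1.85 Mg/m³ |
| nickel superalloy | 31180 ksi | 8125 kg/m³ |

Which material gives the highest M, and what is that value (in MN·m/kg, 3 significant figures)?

After converting to SI:
  commercially pure titanium: E = 105.0 GPa, ρ = 4530 kg/m³
  brass: E = 97.22 GPa, ρ = 8533 kg/m³
  borosilicate glass: E = 63.98 GPa, ρ = 2218 kg/m³
  silicon carbide: E = 404.4 GPa, ρ = 3208 kg/m³
  beryllium: E = 291.0 GPa, ρ = 1850 kg/m³
  nickel superalloy: E = 215.0 GPa, ρ = 8125 kg/m³
  beryllium: M = 157 MN·m/kg
  silicon carbide: M = 126 MN·m/kg
  borosilicate glass: M = 28.8 MN·m/kg
  nickel superalloy: M = 26.5 MN·m/kg
  commercially pure titanium: M = 23.2 MN·m/kg
  brass: M = 11.4 MN·m/kg
Beryllium has the largest M.

beryllium, M = 157 MN·m/kg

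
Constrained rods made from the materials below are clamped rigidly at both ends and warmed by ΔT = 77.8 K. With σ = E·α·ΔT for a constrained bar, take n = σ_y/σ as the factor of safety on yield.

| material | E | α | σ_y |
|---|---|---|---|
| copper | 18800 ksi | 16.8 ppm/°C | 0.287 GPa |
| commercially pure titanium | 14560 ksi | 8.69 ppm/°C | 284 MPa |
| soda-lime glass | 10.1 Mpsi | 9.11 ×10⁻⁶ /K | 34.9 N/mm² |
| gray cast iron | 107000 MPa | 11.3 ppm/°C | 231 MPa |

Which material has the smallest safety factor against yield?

soda-lime glass

In consistent units (E in GPa, α in ×10⁻⁶/K, σ_y in MPa):
  copper: E = 129.6, α = 16.8, σ_y = 287.0 → σ = 169 MPa, n = 1.69
  commercially pure titanium: E = 100.4, α = 8.69, σ_y = 284.0 → σ = 67.9 MPa, n = 4.18
  soda-lime glass: E = 69.64, α = 9.11, σ_y = 34.90 → σ = 49.4 MPa, n = 0.707
  gray cast iron: E = 107.0, α = 11.3, σ_y = 231.0 → σ = 94.1 MPa, n = 2.46
Smallest n: soda-lime glass with n = 0.707.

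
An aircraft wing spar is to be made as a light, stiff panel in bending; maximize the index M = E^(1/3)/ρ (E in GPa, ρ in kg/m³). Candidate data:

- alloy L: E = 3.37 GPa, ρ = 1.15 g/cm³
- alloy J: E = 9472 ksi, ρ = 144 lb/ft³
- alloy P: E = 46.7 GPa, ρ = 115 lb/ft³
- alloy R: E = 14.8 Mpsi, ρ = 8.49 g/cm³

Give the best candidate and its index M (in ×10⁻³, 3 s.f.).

alloy P, M = 1.95×10⁻³

Convert each candidate to consistent units, then evaluate M:
  alloy L: E = 3.370 GPa, ρ = 1150 kg/m³
  alloy J: E = 65.31 GPa, ρ = 2307 kg/m³
  alloy P: E = 46.70 GPa, ρ = 1842 kg/m³
  alloy R: E = 102.0 GPa, ρ = 8490 kg/m³
  alloy P: M = 1.95×10⁻³
  alloy J: M = 1.75×10⁻³
  alloy L: M = 1.30×10⁻³
  alloy R: M = 0.550×10⁻³
Highest index: alloy P.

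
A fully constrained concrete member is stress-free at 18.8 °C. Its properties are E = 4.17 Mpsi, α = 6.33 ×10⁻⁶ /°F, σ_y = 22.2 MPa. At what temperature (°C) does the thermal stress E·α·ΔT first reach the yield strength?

86.6 °C

E = 4.17 Mpsi = 28.75 GPa.
α = 6.33×10⁻⁶/°F × 9/5 = 11.4×10⁻⁶/K.
E·α·ΔT = 22.20 MPa ⇒ ΔT = 22.20 / (28.75×10³ × 11.4×10⁻⁶) = 67.77 K.
T = 18.8 + 67.77 = 86.57 °C.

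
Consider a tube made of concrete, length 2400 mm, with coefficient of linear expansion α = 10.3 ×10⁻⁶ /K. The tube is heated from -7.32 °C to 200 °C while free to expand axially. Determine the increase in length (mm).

5.12 mm

ΔT = 200 − (-7.32) = 207.3 K.
ΔL = α·L₀·ΔT = 10.3×10⁻⁶ × 2400 mm × 207.3 K = 5.12 mm.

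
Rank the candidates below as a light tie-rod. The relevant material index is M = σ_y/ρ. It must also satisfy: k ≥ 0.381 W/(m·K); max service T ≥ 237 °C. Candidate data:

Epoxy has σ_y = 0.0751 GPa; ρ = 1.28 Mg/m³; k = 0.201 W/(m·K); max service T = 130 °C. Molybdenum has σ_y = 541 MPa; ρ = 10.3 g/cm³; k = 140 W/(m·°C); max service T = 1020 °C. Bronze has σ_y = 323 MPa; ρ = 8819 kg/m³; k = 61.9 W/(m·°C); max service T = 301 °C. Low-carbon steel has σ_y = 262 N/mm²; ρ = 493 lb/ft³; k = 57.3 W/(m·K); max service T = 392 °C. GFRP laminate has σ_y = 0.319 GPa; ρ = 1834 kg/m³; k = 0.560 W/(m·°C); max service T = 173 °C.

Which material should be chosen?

Screen on constraints: k ≥ 0.381 W/(m·K); max service T ≥ 237 °C. Survivors: molybdenum, bronze, low-carbon steel.
In SI units:
  molybdenum: σ_y = 541.0 MPa, ρ = 10300 kg/m³
  bronze: σ_y = 323.0 MPa, ρ = 8819 kg/m³
  low-carbon steel: σ_y = 262.0 MPa, ρ = 7897 kg/m³
  molybdenum: M = 52.5 kN·m/kg
  bronze: M = 36.6 kN·m/kg
  low-carbon steel: M = 33.2 kN·m/kg
The maximum is for molybdenum.

molybdenum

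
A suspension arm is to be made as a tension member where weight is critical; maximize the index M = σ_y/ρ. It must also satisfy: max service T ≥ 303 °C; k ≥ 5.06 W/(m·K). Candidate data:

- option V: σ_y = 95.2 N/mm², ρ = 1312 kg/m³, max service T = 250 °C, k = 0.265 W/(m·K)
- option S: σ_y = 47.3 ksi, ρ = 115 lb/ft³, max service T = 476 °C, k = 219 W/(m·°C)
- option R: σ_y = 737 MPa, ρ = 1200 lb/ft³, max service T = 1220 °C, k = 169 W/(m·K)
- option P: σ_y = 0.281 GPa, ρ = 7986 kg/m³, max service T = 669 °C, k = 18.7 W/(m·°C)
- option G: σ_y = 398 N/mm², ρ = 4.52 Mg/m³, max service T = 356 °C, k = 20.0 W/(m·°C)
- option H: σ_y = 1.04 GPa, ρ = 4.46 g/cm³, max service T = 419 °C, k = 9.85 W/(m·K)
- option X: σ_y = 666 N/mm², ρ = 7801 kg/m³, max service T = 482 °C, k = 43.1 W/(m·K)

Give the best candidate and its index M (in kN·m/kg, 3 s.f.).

Screen on constraints: max service T ≥ 303 °C; k ≥ 5.06 W/(m·K). Survivors: option S, option R, option P, option G, option H, option X.
In SI units:
  option S: σ_y = 326.1 MPa, ρ = 1842 kg/m³
  option R: σ_y = 737.0 MPa, ρ = 19220 kg/m³
  option P: σ_y = 281.0 MPa, ρ = 7986 kg/m³
  option G: σ_y = 398.0 MPa, ρ = 4520 kg/m³
  option H: σ_y = 1040 MPa, ρ = 4460 kg/m³
  option X: σ_y = 666.0 MPa, ρ = 7801 kg/m³
  option H: M = 233 kN·m/kg
  option S: M = 177 kN·m/kg
  option G: M = 88.1 kN·m/kg
  option X: M = 85.4 kN·m/kg
  option R: M = 38.3 kN·m/kg
  option P: M = 35.2 kN·m/kg
Option H has the largest M.

option H, M = 233 kN·m/kg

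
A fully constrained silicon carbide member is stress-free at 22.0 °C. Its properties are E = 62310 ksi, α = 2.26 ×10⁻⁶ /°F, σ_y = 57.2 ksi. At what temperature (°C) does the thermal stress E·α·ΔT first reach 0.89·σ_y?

E = 62310 ksi = 429.6 GPa.
α = 2.26×10⁻⁶/°F × 9/5 = 4.07×10⁻⁶/K.
σ_y = 57.2 ksi = 394.4 MPa.
E·α·ΔT = 351.0 MPa ⇒ ΔT = 351.0 / (429.6×10³ × 4.07×10⁻⁶) = 200.8 K.
T = 22.0 + 200.8 = 222.8 °C.

223 °C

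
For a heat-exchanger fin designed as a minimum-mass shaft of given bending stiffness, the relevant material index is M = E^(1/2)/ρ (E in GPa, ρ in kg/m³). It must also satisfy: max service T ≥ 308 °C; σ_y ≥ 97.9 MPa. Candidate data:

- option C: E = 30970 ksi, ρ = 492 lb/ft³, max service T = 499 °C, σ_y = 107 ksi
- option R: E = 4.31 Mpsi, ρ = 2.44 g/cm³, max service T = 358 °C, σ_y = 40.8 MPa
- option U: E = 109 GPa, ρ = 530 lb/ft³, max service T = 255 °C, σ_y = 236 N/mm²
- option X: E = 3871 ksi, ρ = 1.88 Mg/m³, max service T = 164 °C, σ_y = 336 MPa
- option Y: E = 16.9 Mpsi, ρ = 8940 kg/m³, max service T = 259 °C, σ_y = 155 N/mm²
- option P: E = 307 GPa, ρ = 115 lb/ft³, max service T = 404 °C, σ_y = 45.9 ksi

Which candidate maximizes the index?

Screen on constraints: max service T ≥ 308 °C; σ_y ≥ 97.9 MPa. Survivors: option C, option P.
Normalizing units and computing the index:
  option C: E = 213.5 GPa, ρ = 7881 kg/m³
  option P: E = 307.0 GPa, ρ = 1842 kg/m³
  option P: M = 9.51×10⁻³
  option C: M = 1.85×10⁻³
Option P has the largest M.

option P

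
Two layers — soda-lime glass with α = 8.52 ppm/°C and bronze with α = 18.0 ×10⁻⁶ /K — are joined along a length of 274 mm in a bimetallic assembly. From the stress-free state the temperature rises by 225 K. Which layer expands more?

bronze

α(soda-lime glass) = 8.52×10⁻⁶/K vs α(bronze) = 18.0×10⁻⁶/K.
Higher α expands more for the same ΔT: bronze.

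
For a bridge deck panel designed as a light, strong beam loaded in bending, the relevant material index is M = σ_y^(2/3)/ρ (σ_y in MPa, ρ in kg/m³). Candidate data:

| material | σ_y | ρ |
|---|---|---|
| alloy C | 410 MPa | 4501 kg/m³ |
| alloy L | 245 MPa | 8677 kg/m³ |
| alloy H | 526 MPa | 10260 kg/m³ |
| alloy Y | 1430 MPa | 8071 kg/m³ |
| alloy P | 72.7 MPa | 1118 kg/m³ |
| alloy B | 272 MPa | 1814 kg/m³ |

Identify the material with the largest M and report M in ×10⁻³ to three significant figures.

alloy B, M = 23.1×10⁻³

Evaluate M for each candidate:
  alloy B: M = 23.1×10⁻³
  alloy Y: M = 15.7×10⁻³
  alloy P: M = 15.6×10⁻³
  alloy C: M = 12.3×10⁻³
  alloy H: M = 6.35×10⁻³
  alloy L: M = 4.51×10⁻³
Alloy B has the largest M.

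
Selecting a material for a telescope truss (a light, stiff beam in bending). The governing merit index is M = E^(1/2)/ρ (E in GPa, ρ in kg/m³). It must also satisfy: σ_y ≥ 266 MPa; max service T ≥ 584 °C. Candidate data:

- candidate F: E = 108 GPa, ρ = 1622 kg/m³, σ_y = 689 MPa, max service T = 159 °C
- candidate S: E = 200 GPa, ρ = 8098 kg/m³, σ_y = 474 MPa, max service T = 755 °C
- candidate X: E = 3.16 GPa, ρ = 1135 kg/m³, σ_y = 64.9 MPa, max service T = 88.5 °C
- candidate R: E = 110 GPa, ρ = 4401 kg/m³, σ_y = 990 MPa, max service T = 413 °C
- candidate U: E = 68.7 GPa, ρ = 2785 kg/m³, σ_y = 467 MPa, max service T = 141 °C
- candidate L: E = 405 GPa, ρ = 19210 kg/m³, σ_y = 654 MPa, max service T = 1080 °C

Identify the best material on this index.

Screen on constraints: σ_y ≥ 266 MPa; max service T ≥ 584 °C. Survivors: candidate S, candidate L.
Evaluate M for each candidate:
  candidate S: M = 1.75×10⁻³
  candidate L: M = 1.05×10⁻³
Candidate S ranks first.

candidate S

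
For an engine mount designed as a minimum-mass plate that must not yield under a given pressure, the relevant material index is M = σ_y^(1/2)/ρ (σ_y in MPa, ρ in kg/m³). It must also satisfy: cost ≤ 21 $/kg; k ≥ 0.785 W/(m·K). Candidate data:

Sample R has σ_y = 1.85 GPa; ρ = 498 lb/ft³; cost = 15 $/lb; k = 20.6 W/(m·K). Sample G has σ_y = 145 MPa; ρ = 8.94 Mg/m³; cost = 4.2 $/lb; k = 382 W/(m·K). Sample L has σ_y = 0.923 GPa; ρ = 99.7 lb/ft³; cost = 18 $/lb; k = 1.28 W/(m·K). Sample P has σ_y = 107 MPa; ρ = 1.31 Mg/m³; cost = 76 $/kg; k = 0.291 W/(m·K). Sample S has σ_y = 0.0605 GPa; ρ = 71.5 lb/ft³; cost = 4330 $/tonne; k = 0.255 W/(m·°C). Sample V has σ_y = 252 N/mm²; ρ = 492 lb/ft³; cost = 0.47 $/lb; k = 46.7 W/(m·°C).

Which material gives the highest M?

sample V

Screen on constraints: cost ≤ 21 $/kg; k ≥ 0.785 W/(m·K). Survivors: sample G, sample V.
In SI units:
  sample G: σ_y = 145.0 MPa, ρ = 8940 kg/m³
  sample V: σ_y = 252.0 MPa, ρ = 7881 kg/m³
  sample V: M = 2.01×10⁻³
  sample G: M = 1.35×10⁻³
Sample V has the largest M.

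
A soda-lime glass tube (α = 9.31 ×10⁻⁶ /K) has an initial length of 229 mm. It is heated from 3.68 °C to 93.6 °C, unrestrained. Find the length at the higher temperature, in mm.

229.19 mm

ΔT = 93.6 − 3.68 = 89.92 K.
ΔL = α·L₀·ΔT = 9.31×10⁻⁶ × 229 mm × 89.92 K = 0.192 mm.
L = L₀ + ΔL = 229 + 0.192 = 229.19 mm.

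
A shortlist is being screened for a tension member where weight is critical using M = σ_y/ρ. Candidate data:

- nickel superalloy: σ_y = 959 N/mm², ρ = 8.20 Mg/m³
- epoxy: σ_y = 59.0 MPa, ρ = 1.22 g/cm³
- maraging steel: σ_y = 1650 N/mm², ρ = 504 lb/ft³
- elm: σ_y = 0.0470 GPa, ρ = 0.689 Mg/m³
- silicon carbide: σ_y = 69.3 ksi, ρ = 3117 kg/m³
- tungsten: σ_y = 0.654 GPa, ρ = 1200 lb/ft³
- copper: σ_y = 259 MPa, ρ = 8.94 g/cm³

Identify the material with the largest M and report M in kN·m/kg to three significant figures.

After converting to SI:
  nickel superalloy: σ_y = 959.0 MPa, ρ = 8200 kg/m³
  epoxy: σ_y = 59.00 MPa, ρ = 1220 kg/m³
  maraging steel: σ_y = 1650 MPa, ρ = 8073 kg/m³
  elm: σ_y = 47.00 MPa, ρ = 689.0 kg/m³
  silicon carbide: σ_y = 477.8 MPa, ρ = 3117 kg/m³
  tungsten: σ_y = 654.0 MPa, ρ = 19220 kg/m³
  copper: σ_y = 259.0 MPa, ρ = 8940 kg/m³
  maraging steel: M = 204 kN·m/kg
  silicon carbide: M = 153 kN·m/kg
  nickel superalloy: M = 117 kN·m/kg
  elm: M = 68.2 kN·m/kg
  epoxy: M = 48.4 kN·m/kg
  tungsten: M = 34.0 kN·m/kg
  copper: M = 29.0 kN·m/kg
Maraging steel ranks first.

maraging steel, M = 204 kN·m/kg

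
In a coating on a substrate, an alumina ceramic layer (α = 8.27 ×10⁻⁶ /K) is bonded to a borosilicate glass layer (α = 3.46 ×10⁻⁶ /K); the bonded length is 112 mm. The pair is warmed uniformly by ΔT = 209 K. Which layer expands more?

α(alumina ceramic) = 8.27×10⁻⁶/K vs α(borosilicate glass) = 3.46×10⁻⁶/K.
Higher α expands more for the same ΔT: alumina ceramic.

alumina ceramic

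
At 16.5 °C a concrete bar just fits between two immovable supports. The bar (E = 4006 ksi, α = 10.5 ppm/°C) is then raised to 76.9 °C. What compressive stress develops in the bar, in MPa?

17.5 MPa

E = 4006 ksi = 27.62 GPa.
ΔT = 60.40 K. Constrained thermal stress σ = E·α·ΔT = 27.62×10³ MPa × 10.5×10⁻⁶ × 60.40 = 17.5 MPa (compressive).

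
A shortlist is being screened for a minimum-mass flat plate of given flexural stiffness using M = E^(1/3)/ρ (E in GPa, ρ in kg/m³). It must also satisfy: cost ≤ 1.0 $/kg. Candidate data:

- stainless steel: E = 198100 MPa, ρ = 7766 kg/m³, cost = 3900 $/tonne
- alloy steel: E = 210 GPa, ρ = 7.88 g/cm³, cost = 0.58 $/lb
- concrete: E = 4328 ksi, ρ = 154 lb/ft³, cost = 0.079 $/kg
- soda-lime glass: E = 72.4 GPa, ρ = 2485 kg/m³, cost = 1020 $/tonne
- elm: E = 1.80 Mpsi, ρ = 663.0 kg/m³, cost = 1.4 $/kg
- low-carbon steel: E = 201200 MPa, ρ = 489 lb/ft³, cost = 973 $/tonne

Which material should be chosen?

concrete

Screen on constraints: cost ≤ 1.0 $/kg. Survivors: concrete, low-carbon steel.
Convert each candidate to consistent units, then evaluate M:
  concrete: E = 29.84 GPa, ρ = 2467 kg/m³
  low-carbon steel: E = 201.2 GPa, ρ = 7833 kg/m³
  concrete: M = 1.26×10⁻³
  low-carbon steel: M = 0.748×10⁻³
Concrete ranks first.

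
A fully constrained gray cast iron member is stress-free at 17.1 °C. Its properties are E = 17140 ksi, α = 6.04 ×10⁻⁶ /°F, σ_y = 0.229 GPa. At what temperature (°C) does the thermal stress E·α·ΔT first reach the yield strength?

195 °C

E = 17140 ksi = 118.2 GPa.
α = 6.04×10⁻⁶/°F × 9/5 = 10.9×10⁻⁶/K.
σ_y = 0.229 GPa = 229.0 MPa.
E·α·ΔT = 229.0 MPa ⇒ ΔT = 229.0 / (118.2×10³ × 10.9×10⁻⁶) = 178.2 K.
T = 17.1 + 178.2 = 195.3 °C.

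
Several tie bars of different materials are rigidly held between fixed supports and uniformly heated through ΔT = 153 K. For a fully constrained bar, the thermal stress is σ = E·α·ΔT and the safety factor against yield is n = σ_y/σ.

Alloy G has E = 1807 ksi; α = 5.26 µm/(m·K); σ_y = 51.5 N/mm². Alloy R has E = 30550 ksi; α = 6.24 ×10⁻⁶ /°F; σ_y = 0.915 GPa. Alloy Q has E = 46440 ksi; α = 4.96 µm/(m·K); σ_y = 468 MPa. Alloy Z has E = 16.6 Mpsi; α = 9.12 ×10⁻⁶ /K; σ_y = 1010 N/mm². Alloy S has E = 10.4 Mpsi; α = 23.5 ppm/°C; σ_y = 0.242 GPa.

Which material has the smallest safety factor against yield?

alloy S

Converting E to GPa, α to ×10⁻⁶/K, σ_y to MPa, then σ and n for each:
  alloy G: E = 12.46, α = 5.26, σ_y = 51.50 → σ = 10.0 MPa, n = 5.14
  alloy R: E = 210.6, α = 11.2, σ_y = 915.0 → σ = 362 MPa, n = 2.53
  alloy Q: E = 320.2, α = 4.96, σ_y = 468.0 → σ = 243 MPa, n = 1.93
  alloy Z: E = 114.5, α = 9.12, σ_y = 1010 → σ = 160 MPa, n = 6.32
  alloy S: E = 71.71, α = 23.5, σ_y = 242.0 → σ = 258 MPa, n = 0.939
Smallest n: alloy S with n = 0.939.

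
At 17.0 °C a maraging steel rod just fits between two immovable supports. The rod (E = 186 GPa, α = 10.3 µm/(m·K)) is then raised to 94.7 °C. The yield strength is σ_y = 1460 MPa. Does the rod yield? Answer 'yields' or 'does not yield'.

does not yield

ΔT = 77.70 K. Constrained thermal stress σ = E·α·ΔT = 186.0×10³ MPa × 10.3×10⁻⁶ × 77.70 = 149 MPa (compressive).
Compare to σ_y = 1460 MPa: σ < σ_y, so it does not yield.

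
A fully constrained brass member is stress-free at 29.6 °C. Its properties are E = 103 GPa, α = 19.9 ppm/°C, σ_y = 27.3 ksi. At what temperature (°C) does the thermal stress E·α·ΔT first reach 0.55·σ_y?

80.1 °C

σ_y = 27.3 ksi = 188.2 MPa.
E·α·ΔT = 103.5 MPa ⇒ ΔT = 103.5 / (103.0×10³ × 19.9×10⁻⁶) = 50.51 K.
T = 29.6 + 50.51 = 80.11 °C.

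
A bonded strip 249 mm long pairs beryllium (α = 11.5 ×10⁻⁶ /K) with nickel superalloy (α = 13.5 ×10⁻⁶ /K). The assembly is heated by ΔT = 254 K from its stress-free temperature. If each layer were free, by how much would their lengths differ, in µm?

Δα = |11.5 − 13.5|×10⁻⁶/K = 2.00×10⁻⁶/K.
ΔL_mismatch = Δα·L·ΔT = 2.00×10⁻⁶ × 249.0 mm × 254.0 K = 126 µm.

126 µm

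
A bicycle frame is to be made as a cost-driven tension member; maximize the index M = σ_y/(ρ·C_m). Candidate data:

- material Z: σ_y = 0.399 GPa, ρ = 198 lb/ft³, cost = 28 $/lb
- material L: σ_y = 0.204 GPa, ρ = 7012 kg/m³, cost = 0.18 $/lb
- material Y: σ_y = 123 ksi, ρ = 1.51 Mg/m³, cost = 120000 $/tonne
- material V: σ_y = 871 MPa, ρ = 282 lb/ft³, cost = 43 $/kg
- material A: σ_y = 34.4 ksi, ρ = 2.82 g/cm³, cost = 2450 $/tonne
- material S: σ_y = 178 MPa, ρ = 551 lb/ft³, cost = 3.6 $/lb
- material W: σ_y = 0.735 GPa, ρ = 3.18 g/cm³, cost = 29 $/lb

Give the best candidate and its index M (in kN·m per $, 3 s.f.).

Putting every candidate on a common basis:
  material Z: σ_y = 399.0 MPa, ρ = 3172 kg/m³, cost = 61.73 $/kg
  material L: σ_y = 204.0 MPa, ρ = 7012 kg/m³, cost = 0.3968 $/kg
  material Y: σ_y = 848.1 MPa, ρ = 1510 kg/m³, cost = 120.0 $/kg
  material V: σ_y = 871.0 MPa, ρ = 4517 kg/m³, cost = 43.00 $/kg
  material A: σ_y = 237.2 MPa, ρ = 2820 kg/m³, cost = 2.450 $/kg
  material S: σ_y = 178.0 MPa, ρ = 8826 kg/m³, cost = 7.937 $/kg
  material W: σ_y = 735.0 MPa, ρ = 3180 kg/m³, cost = 63.93 $/kg
  material L: M = 73.3 kN·m per $
  material A: M = 34.3 kN·m per $
  material Y: M = 4.68 kN·m per $
  material V: M = 4.48 kN·m per $
  material W: M = 3.62 kN·m per $
  material S: M = 2.54 kN·m per $
  material Z: M = 2.04 kN·m per $
The maximum is for material L.

material L, M = 73.3 kN·m per $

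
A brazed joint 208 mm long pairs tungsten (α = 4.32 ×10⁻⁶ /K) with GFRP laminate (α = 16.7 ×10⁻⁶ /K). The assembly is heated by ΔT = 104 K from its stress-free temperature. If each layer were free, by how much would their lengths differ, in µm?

Δα = |4.32 − 16.7|×10⁻⁶/K = 12.4×10⁻⁶/K.
ΔL_mismatch = Δα·L·ΔT = 12.4×10⁻⁶ × 208.0 mm × 104.0 K = 268 µm.

268 µm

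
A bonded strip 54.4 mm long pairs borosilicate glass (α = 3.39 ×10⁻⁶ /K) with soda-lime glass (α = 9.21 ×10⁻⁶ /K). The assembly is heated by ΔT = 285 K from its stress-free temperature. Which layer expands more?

α(borosilicate glass) = 3.39×10⁻⁶/K vs α(soda-lime glass) = 9.21×10⁻⁶/K.
Higher α expands more for the same ΔT: soda-lime glass.

soda-lime glass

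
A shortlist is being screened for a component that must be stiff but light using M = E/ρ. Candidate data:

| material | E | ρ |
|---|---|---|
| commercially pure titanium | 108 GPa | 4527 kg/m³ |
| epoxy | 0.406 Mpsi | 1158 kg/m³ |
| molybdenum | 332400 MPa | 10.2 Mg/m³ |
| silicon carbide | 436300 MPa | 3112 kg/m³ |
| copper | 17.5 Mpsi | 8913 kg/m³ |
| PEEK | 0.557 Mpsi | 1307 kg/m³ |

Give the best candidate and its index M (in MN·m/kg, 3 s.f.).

silicon carbide, M = 140 MN·m/kg

Normalizing units and computing the index:
  commercially pure titanium: E = 108.0 GPa, ρ = 4527 kg/m³
  epoxy: E = 2.799 GPa, ρ = 1158 kg/m³
  molybdenum: E = 332.4 GPa, ρ = 10200 kg/m³
  silicon carbide: E = 436.3 GPa, ρ = 3112 kg/m³
  copper: E = 120.7 GPa, ρ = 8913 kg/m³
  PEEK: E = 3.840 GPa, ρ = 1307 kg/m³
  silicon carbide: M = 140 MN·m/kg
  molybdenum: M = 32.6 MN·m/kg
  commercially pure titanium: M = 23.9 MN·m/kg
  copper: M = 13.5 MN·m/kg
  PEEK: M = 2.94 MN·m/kg
  epoxy: M = 2.42 MN·m/kg
Silicon carbide ranks first.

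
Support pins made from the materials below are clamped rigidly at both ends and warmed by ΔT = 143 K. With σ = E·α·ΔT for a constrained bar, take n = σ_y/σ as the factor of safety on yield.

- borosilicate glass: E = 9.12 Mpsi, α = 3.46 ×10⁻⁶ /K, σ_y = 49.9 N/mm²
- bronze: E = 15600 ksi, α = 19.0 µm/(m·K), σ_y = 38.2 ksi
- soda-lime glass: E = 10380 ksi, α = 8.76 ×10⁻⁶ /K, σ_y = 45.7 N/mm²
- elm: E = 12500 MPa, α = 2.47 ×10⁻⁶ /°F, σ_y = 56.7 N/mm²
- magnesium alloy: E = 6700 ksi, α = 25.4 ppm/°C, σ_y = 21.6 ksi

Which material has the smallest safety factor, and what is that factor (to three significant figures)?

In consistent units (E in GPa, α in ×10⁻⁶/K, σ_y in MPa):
  borosilicate glass: E = 62.88, α = 3.46, σ_y = 49.90 → σ = 31.1 MPa, n = 1.60
  bronze: E = 107.6, α = 19.0, σ_y = 263.4 → σ = 292 MPa, n = 0.901
  soda-lime glass: E = 71.57, α = 8.76, σ_y = 45.70 → σ = 89.7 MPa, n = 0.510
  elm: E = 12.50, α = 4.45, σ_y = 56.70 → σ = 7.95 MPa, n = 7.13
  magnesium alloy: E = 46.19, α = 25.4, σ_y = 148.9 → σ = 168 MPa, n = 0.888
The minimum is soda-lime glass at n = 0.510.

soda-lime glass, n = 0.510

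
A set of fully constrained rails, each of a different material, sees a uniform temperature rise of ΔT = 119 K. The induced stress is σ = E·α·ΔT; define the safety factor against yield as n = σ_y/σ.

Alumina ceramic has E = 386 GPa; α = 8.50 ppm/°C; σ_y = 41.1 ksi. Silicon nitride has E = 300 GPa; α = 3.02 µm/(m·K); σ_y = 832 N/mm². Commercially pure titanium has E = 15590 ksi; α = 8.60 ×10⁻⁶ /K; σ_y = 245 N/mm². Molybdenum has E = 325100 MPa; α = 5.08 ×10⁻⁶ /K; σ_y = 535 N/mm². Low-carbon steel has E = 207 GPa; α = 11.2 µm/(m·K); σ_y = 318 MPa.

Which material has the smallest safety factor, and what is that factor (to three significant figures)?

alumina ceramic, n = 0.726

In consistent units (E in GPa, α in ×10⁻⁶/K, σ_y in MPa):
  alumina ceramic: E = 386.0, α = 8.50, σ_y = 283.4 → σ = 390 MPa, n = 0.726
  silicon nitride: E = 300.0, α = 3.02, σ_y = 832.0 → σ = 108 MPa, n = 7.72
  commercially pure titanium: E = 107.5, α = 8.60, σ_y = 245.0 → σ = 110 MPa, n = 2.23
  molybdenum: E = 325.1, α = 5.08, σ_y = 535.0 → σ = 197 MPa, n = 2.72
  low-carbon steel: E = 207.0, α = 11.2, σ_y = 318.0 → σ = 276 MPa, n = 1.15
The minimum is alumina ceramic at n = 0.726.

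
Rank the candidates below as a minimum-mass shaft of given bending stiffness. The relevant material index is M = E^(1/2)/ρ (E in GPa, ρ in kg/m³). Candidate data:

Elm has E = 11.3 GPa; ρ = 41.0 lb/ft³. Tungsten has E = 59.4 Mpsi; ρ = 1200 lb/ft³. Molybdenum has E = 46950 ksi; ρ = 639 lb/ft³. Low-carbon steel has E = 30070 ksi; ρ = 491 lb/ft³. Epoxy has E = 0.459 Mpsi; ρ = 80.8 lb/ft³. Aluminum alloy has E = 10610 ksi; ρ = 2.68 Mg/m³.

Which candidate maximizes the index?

elm

After converting to SI:
  elm: E = 11.30 GPa, ρ = 656.8 kg/m³
  tungsten: E = 409.5 GPa, ρ = 19220 kg/m³
  molybdenum: E = 323.7 GPa, ρ = 10240 kg/m³
  low-carbon steel: E = 207.3 GPa, ρ = 7865 kg/m³
  epoxy: E = 3.165 GPa, ρ = 1294 kg/m³
  aluminum alloy: E = 73.15 GPa, ρ = 2680 kg/m³
  elm: M = 5.12×10⁻³
  aluminum alloy: M = 3.19×10⁻³
  low-carbon steel: M = 1.83×10⁻³
  molybdenum: M = 1.76×10⁻³
  epoxy: M = 1.37×10⁻³
  tungsten: M = 1.05×10⁻³
Highest index: elm.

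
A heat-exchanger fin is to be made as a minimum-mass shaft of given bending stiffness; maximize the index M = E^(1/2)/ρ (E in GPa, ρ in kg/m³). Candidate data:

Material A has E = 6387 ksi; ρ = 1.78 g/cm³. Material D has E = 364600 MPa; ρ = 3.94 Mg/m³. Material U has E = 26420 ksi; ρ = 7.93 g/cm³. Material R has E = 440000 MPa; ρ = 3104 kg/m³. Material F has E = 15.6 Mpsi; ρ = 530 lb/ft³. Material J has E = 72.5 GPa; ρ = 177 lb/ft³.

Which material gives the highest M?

Putting every candidate on a common basis:
  material A: E = 44.04 GPa, ρ = 1780 kg/m³
  material D: E = 364.6 GPa, ρ = 3940 kg/m³
  material U: E = 182.2 GPa, ρ = 7930 kg/m³
  material R: E = 440.0 GPa, ρ = 3104 kg/m³
  material F: E = 107.6 GPa, ρ = 8490 kg/m³
  material J: E = 72.50 GPa, ρ = 2835 kg/m³
  material R: M = 6.76×10⁻³
  material D: M = 4.85×10⁻³
  material A: M = 3.73×10⁻³
  material J: M = 3.00×10⁻³
  material U: M = 1.70×10⁻³
  material F: M = 1.22×10⁻³
The maximum is for material R.

material R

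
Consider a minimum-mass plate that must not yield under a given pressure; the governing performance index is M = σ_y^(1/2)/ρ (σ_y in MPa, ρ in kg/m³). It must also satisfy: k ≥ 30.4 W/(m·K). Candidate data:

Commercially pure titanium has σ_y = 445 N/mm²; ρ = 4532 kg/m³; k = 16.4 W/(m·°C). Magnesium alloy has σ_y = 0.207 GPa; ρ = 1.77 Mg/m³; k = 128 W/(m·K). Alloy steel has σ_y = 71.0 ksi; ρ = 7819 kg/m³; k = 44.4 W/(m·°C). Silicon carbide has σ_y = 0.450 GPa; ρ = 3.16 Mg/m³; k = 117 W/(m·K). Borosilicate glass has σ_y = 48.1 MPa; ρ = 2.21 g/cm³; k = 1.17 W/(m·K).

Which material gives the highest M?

Screen on constraints: k ≥ 30.4 W/(m·K). Survivors: magnesium alloy, alloy steel, silicon carbide.
In SI units:
  magnesium alloy: σ_y = 207.0 MPa, ρ = 1770 kg/m³
  alloy steel: σ_y = 489.5 MPa, ρ = 7819 kg/m³
  silicon carbide: σ_y = 450.0 MPa, ρ = 3160 kg/m³
  magnesium alloy: M = 8.13×10⁻³
  silicon carbide: M = 6.71×10⁻³
  alloy steel: M = 2.83×10⁻³
The maximum is for magnesium alloy.

magnesium alloy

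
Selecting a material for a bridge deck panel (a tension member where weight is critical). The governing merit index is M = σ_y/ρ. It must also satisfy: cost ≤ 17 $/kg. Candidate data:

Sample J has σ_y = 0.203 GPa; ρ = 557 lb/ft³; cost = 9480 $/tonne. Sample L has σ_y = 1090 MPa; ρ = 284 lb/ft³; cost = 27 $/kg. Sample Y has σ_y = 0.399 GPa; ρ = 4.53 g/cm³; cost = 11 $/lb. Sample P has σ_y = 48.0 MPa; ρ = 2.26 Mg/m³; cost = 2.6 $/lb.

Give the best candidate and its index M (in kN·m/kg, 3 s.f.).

Screen on constraints: cost ≤ 17 $/kg. Survivors: sample J, sample P.
After converting to SI:
  sample J: σ_y = 203.0 MPa, ρ = 8922 kg/m³
  sample P: σ_y = 48.00 MPa, ρ = 2260 kg/m³
  sample J: M = 22.8 kN·m/kg
  sample P: M = 21.2 kN·m/kg
The maximum is for sample J.

sample J, M = 22.8 kN·m/kg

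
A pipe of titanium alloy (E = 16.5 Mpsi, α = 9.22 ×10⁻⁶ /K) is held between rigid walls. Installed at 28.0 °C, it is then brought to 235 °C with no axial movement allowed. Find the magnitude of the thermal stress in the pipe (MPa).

217 MPa

E = 16.5 Mpsi = 113.8 GPa.
ΔT = 207.0 K. Constrained thermal stress σ = E·α·ΔT = 113.8×10³ MPa × 9.22×10⁻⁶ × 207.0 = 217 MPa (compressive).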